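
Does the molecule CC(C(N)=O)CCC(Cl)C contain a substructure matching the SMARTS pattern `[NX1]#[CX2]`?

No

The pattern [NX1]#[CX2] describes a nitrogen triple-bonded to a two-connected carbon — a nitrile.
The closest candidate here is a primary amide (-C(=O)NH2), but the nitrogen is NX3, not NX1. No other fragment satisfies the full query, so there is no match.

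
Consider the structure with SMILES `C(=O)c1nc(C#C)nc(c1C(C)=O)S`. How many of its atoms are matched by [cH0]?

The query [cH0] means: aromatic carbon with no attached hydrogen (substituted or ring-fusion).
Check the 14 heavy atoms by environment: 2× n (aromatic, H0) → no; 4× c (aromatic, H0) → match; 2× C (H1) → no; 2× O (H0) → no; 1× S (H1) → no; 2× C (H0) → no; 1× C (H3) → no.
That gives 4 matching atoms.

4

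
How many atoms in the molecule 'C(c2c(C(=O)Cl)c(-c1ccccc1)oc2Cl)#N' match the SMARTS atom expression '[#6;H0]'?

7

The query [#6;H0] means: any carbon with no attached hydrogen.
Check the 17 heavy atoms by environment: 1× o (aromatic, H0) → no; 5× c (aromatic, H0) → match; 2× C (H0) → match; 1× O (H0) → no; 2× Cl (H0) → no; 1× N (H0) → no; 5× c (aromatic, H1) → no.
Summing the matching environments: 5 + 2 = 7 matching atoms.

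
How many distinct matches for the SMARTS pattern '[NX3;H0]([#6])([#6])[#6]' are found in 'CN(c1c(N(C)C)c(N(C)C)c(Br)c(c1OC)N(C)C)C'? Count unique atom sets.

4

[NX3;H0]([#6])([#6])[#6] is the SMARTS for a tertiary amine: a trivalent nitrogen with no H, bonded to three carbons.
The molecule carries 4 separate instances of a dimethylamino group (-N(CH3)2) meeting every constraint; each maps to a distinct set of atoms, giving 4 matches.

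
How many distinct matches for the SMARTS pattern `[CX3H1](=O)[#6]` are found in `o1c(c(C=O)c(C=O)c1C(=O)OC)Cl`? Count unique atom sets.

2

[CX3H1](=O)[#6] is the SMARTS for an aldehyde: an sp2 carbon with one H, double-bonded to O and single-bonded to carbon.
The molecule carries 2 separate instances of an aldehyde (-CHO) meeting every constraint; each maps to a distinct set of atoms, giving 2 matches.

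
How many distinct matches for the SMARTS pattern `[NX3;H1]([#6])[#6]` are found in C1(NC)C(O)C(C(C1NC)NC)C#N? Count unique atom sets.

3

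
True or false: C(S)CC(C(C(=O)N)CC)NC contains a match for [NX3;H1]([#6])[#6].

True

The pattern [NX3;H1]([#6])[#6] describes a trivalent nitrogen with one H, bonded to two carbons — a secondary amine.
The molecule carries an N-methylamino group (-NHCH3), whose atoms satisfy every constraint of the query, so the pattern matches.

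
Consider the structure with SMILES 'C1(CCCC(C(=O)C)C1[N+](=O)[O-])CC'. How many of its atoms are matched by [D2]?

4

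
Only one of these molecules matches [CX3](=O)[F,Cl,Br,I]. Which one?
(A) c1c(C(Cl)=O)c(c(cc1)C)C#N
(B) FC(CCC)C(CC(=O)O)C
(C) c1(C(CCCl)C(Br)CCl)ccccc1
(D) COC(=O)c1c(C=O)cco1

A

[CX3](=O)[F,Cl,Br,I] describes a carbonyl carbon bonded to a halogen (an acyl halide).
(A) contains an acyl chloride (-C(=O)Cl), which satisfies every atom and bond constraint.
(B) has a carboxylic acid group (-C(=O)OH) but the carbonyl is bonded to -OH, not to a halogen.
(C) has a chloro substituent but the Cl is not on a carbonyl carbon.
(D) has a methyl-ester group (-C(=O)OCH3) but the carbonyl is bonded to -O-C, not to a halogen.
So the answer is (A).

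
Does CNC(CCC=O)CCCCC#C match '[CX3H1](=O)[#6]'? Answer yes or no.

The pattern [CX3H1](=O)[#6] describes an sp2 carbon with one H, double-bonded to O and single-bonded to carbon — an aldehyde.
The molecule carries an aldehyde (-CHO), whose atoms satisfy every constraint of the query, so the pattern matches.

Yes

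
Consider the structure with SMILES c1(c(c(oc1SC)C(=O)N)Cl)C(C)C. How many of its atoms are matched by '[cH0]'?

The query [cH0] means: aromatic carbon with no attached hydrogen (substituted or ring-fusion).
Check the 14 heavy atoms by environment: 1× o (aromatic, H0) → no; 4× c (aromatic, H0) → match; 1× C (H1) → no; 3× C (H3) → no; 1× S (H0) → no; 1× Cl (H0) → no; 1× C (H0) → no; 1× O (H0) → no; 1× N (H2) → no.
That gives 4 matching atoms.

4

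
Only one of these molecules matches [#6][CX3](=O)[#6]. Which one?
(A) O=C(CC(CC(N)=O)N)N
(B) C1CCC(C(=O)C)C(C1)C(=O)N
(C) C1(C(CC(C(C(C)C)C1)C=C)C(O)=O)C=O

[#6][CX3](=O)[#6] describes a carbonyl carbon (no H) flanked by two carbons (a ketone).
(A) has a primary amide (-C(=O)NH2) but one neighbour of the carbonyl carbon is N, not C.
(B) contains an acetyl/ketone group (-C(=O)CH3), which satisfies every atom and bond constraint.
(C) has an aldehyde (-CHO) but the carbonyl carbon has H1, so it is not flanked by two carbons.
So the answer is (B).

B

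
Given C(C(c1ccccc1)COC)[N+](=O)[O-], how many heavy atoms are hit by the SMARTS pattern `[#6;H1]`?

6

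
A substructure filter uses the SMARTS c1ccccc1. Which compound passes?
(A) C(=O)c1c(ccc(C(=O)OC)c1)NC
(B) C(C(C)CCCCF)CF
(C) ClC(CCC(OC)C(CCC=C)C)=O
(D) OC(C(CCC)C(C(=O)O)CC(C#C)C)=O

A

c1ccccc1 describes six aromatic carbons in a ring (a benzene ring).
(A) contains the required atom environment, so the pattern matches.
(B) has a methyl group (-CH3) but no six-membered all-carbon aromatic ring is present.
(C) has a methyl group (-CH3) but no six-membered all-carbon aromatic ring is present.
(D) has a methyl group (-CH3) but no six-membered all-carbon aromatic ring is present.
So the answer is (A).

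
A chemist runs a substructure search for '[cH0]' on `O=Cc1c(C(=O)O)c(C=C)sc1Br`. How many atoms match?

4

Check the 13 heavy atoms by environment: 1× s (aromatic, H0) → no; 4× c (aromatic, H0) → match; 1× C (H0) → no; 2× O (H0) → no; 1× O (H1) → no; 2× C (H1) → no; 1× C (H2) → no; 1× Br (H0) → no.
That gives 4 matching atoms.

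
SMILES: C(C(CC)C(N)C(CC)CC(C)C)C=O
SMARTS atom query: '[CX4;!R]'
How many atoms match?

12

The query [CX4;!R] means: aliphatic carbon with four total connections, not in a ring.
Check the 15 heavy atoms by environment: 12× C (X4, acyclic) → match; 1× N (X3, acyclic) → no; 1× C (X3, acyclic) → no; 1× O (X1, acyclic) → no.
That gives 12 matching atoms.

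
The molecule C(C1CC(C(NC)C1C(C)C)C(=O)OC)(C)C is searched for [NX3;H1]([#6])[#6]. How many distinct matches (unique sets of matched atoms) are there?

1

[NX3;H1]([#6])[#6] is the SMARTS for a secondary amine: a trivalent nitrogen with one H, bonded to two carbons.
Exactly one fragment in the molecule meets all constraints, giving 1 match.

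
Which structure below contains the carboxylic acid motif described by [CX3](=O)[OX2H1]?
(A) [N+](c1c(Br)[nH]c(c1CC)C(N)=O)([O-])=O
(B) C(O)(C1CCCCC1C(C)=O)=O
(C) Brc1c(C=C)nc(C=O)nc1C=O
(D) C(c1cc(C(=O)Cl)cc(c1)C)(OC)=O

[CX3](=O)[OX2H1] describes an sp2 carbon double-bonded to O and single-bonded to an -OH oxygen (a carboxylic acid).
(A) has a primary amide (-C(=O)NH2) but the carbonyl is bonded to N, not to an -OH oxygen.
(B) contains a carboxylic acid group (-C(=O)OH), which satisfies every atom and bond constraint.
(C) has an aldehyde (-CHO) but there is no singly-bonded oxygen on the carbonyl carbon.
(D) has a methyl-ester group (-C(=O)OCH3) but the singly-bonded O has no H (OX2H0, not OX2H1).
So the answer is (B).

B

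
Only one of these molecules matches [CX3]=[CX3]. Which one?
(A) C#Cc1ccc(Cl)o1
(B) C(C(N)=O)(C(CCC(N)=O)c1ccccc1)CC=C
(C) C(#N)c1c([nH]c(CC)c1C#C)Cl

B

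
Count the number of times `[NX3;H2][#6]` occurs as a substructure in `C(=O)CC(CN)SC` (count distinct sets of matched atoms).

[NX3;H2][#6] is the SMARTS for a primary amine: a trivalent nitrogen with two H attached to carbon.
Exactly one fragment in the molecule meets all constraints, giving 1 match.

1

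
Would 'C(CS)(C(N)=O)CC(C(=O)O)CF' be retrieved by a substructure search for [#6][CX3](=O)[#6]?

No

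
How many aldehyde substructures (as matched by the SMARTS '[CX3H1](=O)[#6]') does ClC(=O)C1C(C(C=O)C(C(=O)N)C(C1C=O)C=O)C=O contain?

4

[CX3H1](=O)[#6] is the SMARTS for an aldehyde: an sp2 carbon with one H, double-bonded to O and single-bonded to carbon.
The molecule carries 4 separate instances of an aldehyde (-CHO) meeting every constraint; each maps to a distinct set of atoms, giving 4 matches.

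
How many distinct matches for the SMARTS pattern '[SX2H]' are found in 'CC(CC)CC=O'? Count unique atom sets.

[SX2H] is the SMARTS for a thiol: an aliphatic sulfur with two connections, one being H.
No fragment in the molecule satisfies every constraint, giving 0 matches.

0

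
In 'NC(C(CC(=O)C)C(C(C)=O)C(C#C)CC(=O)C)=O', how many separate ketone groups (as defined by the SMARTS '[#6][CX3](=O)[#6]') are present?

[#6][CX3](=O)[#6] is the SMARTS for a ketone: a carbonyl carbon (no H) flanked by two carbons.
The molecule carries 3 separate instances of an acetyl/ketone group (-C(=O)CH3) meeting every constraint; each maps to a distinct set of atoms, giving 3 matches.

3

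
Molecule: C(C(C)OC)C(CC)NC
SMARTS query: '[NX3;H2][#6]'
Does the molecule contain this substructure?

No

The pattern [NX3;H2][#6] describes a trivalent nitrogen with two H attached to carbon — a primary amine.
The closest candidate here is an N-methylamino group (-NHCH3), but the nitrogen bears two carbons and only one H (H1), not H2. No other fragment satisfies the full query, so there is no match.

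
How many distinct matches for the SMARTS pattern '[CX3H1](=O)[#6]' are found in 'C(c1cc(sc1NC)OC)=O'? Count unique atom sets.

[CX3H1](=O)[#6] is the SMARTS for an aldehyde: an sp2 carbon with one H, double-bonded to O and single-bonded to carbon.
Exactly one fragment in the molecule meets all constraints, giving 1 match.

1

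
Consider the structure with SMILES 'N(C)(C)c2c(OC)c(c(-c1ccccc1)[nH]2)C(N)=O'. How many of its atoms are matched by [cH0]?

5

The query [cH0] means: aromatic carbon with no attached hydrogen (substituted or ring-fusion).
Check the 19 heavy atoms by environment: 1× n (aromatic, H1) → no; 5× c (aromatic, H0) → match; 5× c (aromatic, H1) → no; 1× N (H0) → no; 3× C (H3) → no; 2× O (H0) → no; 1× C (H0) → no; 1× N (H2) → no.
That gives 5 matching atoms.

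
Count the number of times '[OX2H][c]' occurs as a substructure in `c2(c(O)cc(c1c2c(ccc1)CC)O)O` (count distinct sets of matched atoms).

[OX2H][c] is the SMARTS for a phenol: a hydroxyl oxygen attached to an aromatic carbon.
The molecule carries 3 separate instances of a hydroxyl group (-OH) meeting every constraint; each maps to a distinct set of atoms, giving 3 matches.

3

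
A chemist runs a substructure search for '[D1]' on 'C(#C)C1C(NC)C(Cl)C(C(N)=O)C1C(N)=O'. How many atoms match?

7

The query [D1] means: atom with exactly one heavy-atom neighbour (degree 1).
Check the 16 heavy atoms by environment: 7× C (D3) → no; 1× N (D2) → no; 2× C (D1) → match; 2× O (D1) → match; 2× N (D1) → match; 1× C (D2) → no; 1× Cl (D1) → match.
Summing the matching environments: 2 + 2 + 2 + 1 = 7 matching atoms.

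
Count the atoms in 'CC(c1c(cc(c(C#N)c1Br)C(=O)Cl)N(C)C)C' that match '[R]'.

6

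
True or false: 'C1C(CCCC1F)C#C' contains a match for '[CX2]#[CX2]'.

True

The pattern [CX2]#[CX2] describes a carbon-carbon triple bond — an alkyne.
The molecule carries an ethynyl group (-C#CH), whose atoms satisfy every constraint of the query, so the pattern matches.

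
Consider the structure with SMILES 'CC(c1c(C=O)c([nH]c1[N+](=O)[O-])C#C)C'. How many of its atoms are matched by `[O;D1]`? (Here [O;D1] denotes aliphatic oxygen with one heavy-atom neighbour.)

The query [O;D1] means: aliphatic oxygen bonded to exactly one heavy atom.
Check the 15 heavy atoms by environment: 1× n (aromatic, D2) → no; 4× c (aromatic, D3) → no; 1× C (D3) → no; 3× C (D1) → no; 1× N (charge +1, D3) → no; 1× O (charge -1, D1) → match; 2× O (D1) → match; 2× C (D2) → no.
Summing the matching environments: 1 + 2 = 3 matching atoms.

3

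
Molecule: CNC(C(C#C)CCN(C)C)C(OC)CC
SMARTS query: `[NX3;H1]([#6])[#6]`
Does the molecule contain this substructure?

Yes

The pattern [NX3;H1]([#6])[#6] describes a trivalent nitrogen with one H, bonded to two carbons — a secondary amine.
The molecule carries an N-methylamino group (-NHCH3), whose atoms satisfy every constraint of the query, so the pattern matches.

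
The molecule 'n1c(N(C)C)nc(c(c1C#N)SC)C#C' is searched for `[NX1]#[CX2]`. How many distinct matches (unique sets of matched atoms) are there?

1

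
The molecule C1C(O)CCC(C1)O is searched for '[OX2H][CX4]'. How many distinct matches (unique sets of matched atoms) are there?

2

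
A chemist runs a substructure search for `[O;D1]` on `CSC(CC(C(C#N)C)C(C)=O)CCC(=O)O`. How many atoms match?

The query [O;D1] means: aliphatic oxygen bonded to exactly one heavy atom.
Check the 17 heavy atoms by environment: 4× C (D2) → no; 5× C (D3) → no; 3× C (D1) → no; 1× N (D1) → no; 3× O (D1) → match; 1× S (D2) → no.
That gives 3 matching atoms.

3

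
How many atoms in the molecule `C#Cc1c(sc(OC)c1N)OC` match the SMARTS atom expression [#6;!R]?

4

The query [#6;!R] means: carbon not in any ring.
Check the 12 heavy atoms by environment: 1× s (aromatic, in 5-ring) → no; 4× c (aromatic, in 5-ring) → no; 2× O (acyclic) → no; 4× C (acyclic) → match; 1× N (acyclic) → no.
That gives 4 matching atoms.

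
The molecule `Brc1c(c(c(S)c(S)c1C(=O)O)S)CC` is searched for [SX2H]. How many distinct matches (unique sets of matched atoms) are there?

3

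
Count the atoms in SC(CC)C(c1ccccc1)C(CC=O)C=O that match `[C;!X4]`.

Check the 17 heavy atoms by environment: 6× C (X4) → no; 1× S (X2) → no; 2× C (X3) → match; 2× O (X1) → no; 6× c (aromatic, X3) → no.
That gives 2 matching atoms.

2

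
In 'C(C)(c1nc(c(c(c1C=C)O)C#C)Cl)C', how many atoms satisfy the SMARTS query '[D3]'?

6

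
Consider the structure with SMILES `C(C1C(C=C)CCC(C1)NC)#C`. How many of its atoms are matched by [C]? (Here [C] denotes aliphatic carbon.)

11

The query [C] means: uppercase C matches aliphatic (non-aromatic) carbon only.
Check the 12 heavy atoms by environment: 11× C → match; 1× N → no.
That gives 11 matching atoms.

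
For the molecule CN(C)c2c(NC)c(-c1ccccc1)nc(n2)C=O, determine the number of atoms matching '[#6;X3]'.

Check the 19 heavy atoms by environment: 2× n (aromatic, X2) → no; 10× c (aromatic, X3) → match; 1× C (X3) → match; 1× O (X1) → no; 2× N (X3) → no; 3× C (X4) → no.
Summing the matching environments: 10 + 1 = 11 matching atoms.

11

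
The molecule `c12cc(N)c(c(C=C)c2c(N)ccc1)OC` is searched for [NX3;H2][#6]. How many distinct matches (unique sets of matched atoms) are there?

[NX3;H2][#6] is the SMARTS for a primary amine: a trivalent nitrogen with two H attached to carbon.
The molecule carries 2 separate instances of a primary amino group (-NH2) meeting every constraint; each maps to a distinct set of atoms, giving 2 matches.

2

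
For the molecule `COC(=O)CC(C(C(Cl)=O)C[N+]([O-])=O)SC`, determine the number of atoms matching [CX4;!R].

6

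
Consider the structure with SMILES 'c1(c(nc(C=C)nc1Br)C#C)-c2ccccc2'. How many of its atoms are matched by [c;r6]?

10

The query [c;r6] means: aromatic carbon that belongs to a six-membered ring.
Check the 17 heavy atoms by environment: 2× n (aromatic, in 6-ring) → no; 10× c (aromatic, in 6-ring) → match; 4× C (acyclic) → no; 1× Br (acyclic) → no.
That gives 10 matching atoms.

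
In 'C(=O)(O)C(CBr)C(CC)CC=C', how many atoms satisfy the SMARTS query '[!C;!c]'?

Check the 12 heavy atoms by environment: 9× C → no; 1× Br → match; 2× O → match.
Summing the matching environments: 1 + 2 = 3 matching atoms.

3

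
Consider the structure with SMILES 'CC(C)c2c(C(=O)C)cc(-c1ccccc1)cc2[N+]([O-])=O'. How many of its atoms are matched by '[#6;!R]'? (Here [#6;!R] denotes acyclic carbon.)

Check the 21 heavy atoms by environment: 12× c (aromatic, in 6-ring) → no; 5× C (acyclic) → match; 2× O (acyclic) → no; 1× N (charge +1, acyclic) → no; 1× O (charge -1, acyclic) → no.
That gives 5 matching atoms.

5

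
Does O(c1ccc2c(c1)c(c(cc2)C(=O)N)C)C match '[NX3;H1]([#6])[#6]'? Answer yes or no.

The pattern [NX3;H1]([#6])[#6] describes a trivalent nitrogen with one H, bonded to two carbons — a secondary amine.
The closest candidate here is a primary amide (-C(=O)NH2), but the -C(=O)NH2 nitrogen has H2, not H1. No other fragment satisfies the full query, so there is no match.

No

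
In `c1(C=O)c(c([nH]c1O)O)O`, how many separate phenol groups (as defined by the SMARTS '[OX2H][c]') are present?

3

[OX2H][c] is the SMARTS for a phenol: a hydroxyl oxygen attached to an aromatic carbon.
The molecule carries 3 separate instances of a hydroxyl group (-OH) meeting every constraint; each maps to a distinct set of atoms, giving 3 matches.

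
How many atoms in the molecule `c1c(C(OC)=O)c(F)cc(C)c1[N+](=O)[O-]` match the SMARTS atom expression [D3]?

6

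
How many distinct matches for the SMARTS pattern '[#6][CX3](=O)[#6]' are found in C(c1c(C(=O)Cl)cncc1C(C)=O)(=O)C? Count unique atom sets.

2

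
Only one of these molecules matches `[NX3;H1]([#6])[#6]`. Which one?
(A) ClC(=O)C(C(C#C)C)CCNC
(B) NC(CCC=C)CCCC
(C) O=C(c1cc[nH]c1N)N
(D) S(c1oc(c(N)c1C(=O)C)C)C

[NX3;H1]([#6])[#6] describes a trivalent nitrogen with one H, bonded to two carbons (a secondary amine).
(A) contains an N-methylamino group (-NHCH3), which satisfies every atom and bond constraint.
(B) has a primary amino group (-NH2) but the nitrogen has H2 and only one carbon neighbour.
(C) has a primary amide (-C(=O)NH2) but the -C(=O)NH2 nitrogen has H2, not H1.
(D) has a primary amino group (-NH2) but the nitrogen has H2 and only one carbon neighbour.
So the answer is (A).

A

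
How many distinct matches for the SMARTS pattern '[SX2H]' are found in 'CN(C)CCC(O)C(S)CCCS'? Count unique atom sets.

2

[SX2H] is the SMARTS for a thiol: an aliphatic sulfur with two connections, one being H.
The molecule carries 2 separate instances of a thiol (-SH) meeting every constraint; each maps to a distinct set of atoms, giving 2 matches.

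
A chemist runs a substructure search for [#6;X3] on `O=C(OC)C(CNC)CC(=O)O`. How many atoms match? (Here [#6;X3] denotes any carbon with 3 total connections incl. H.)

2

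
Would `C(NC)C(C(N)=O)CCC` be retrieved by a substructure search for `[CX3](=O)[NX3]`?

The pattern [CX3](=O)[NX3] describes a carbonyl carbon bonded to a trivalent nitrogen — an amide.
The molecule carries a primary amide (-C(=O)NH2), whose atoms satisfy every constraint of the query, so the pattern matches.

Yes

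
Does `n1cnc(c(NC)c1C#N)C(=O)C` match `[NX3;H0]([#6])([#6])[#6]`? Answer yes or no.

The pattern [NX3;H0]([#6])([#6])[#6] describes a trivalent nitrogen with no H, bonded to three carbons — a tertiary amine.
The closest candidate here is an N-methylamino group (-NHCH3), but the nitrogen still has one H (H1), not H0. No other fragment satisfies the full query, so there is no match.

No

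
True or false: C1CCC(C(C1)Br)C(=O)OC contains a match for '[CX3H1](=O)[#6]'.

False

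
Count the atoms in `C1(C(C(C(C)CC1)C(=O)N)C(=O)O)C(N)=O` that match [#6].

10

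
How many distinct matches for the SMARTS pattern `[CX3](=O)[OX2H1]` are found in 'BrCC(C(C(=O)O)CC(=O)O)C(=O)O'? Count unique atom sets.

3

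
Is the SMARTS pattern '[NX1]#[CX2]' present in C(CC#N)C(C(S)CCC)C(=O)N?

Yes

The pattern [NX1]#[CX2] describes a nitrogen triple-bonded to a two-connected carbon — a nitrile.
The molecule carries a nitrile (-C#N), whose atoms satisfy every constraint of the query, so the pattern matches.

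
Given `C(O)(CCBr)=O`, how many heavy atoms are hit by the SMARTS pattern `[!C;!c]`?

3

The query [!C;!c] means: neither aliphatic nor aromatic carbon — same as [!#6].
Check the 6 heavy atoms by environment: 3× C → no; 2× O → match; 1× Br → match.
Summing the matching environments: 2 + 1 = 3 matching atoms.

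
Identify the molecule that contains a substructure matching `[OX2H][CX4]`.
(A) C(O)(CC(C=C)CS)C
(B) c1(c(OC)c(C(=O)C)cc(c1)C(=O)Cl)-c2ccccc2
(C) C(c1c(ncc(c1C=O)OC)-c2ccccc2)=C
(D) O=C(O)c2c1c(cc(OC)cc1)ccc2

A

[OX2H][CX4] describes a hydroxyl oxygen bound to an sp3 (X4) carbon (an aliphatic alcohol).
(A) contains a hydroxyl group (-OH), which satisfies every atom and bond constraint.
(B) has a methoxy ether (-OCH3) but the oxygen has H0 (ether), not H1.
(C) has a methoxy ether (-OCH3) but the oxygen has H0 (ether), not H1.
(D) has a methoxy ether (-OCH3) but the oxygen has H0 (ether), not H1.
So the answer is (A).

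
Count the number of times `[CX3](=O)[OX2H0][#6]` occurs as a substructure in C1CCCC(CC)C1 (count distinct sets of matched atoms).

[CX3](=O)[OX2H0][#6] is the SMARTS for an ester: a carbonyl carbon bonded to an oxygen that is itself bonded to carbon (no H on that O).
No fragment in the molecule satisfies every constraint, giving 0 matches.

0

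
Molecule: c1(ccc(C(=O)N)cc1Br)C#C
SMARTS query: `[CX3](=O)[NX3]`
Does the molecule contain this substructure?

Yes

The pattern [CX3](=O)[NX3] describes a carbonyl carbon bonded to a trivalent nitrogen — an amide.
The molecule carries a primary amide (-C(=O)NH2), whose atoms satisfy every constraint of the query, so the pattern matches.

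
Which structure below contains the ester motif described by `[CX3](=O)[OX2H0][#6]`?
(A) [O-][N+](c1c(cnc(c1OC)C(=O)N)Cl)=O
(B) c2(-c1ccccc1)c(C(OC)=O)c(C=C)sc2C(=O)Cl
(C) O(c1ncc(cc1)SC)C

[CX3](=O)[OX2H0][#6] describes a carbonyl carbon bonded to an oxygen that is itself bonded to carbon (no H on that O) (an ester).
(A) has a primary amide (-C(=O)NH2) but the carbonyl is bonded to N, not to an O-C linkage.
(B) contains a methyl-ester group (-C(=O)OCH3), which satisfies every atom and bond constraint.
(C) has a methoxy ether (-OCH3) but the ether oxygen is not adjacent to a C=O carbon.
So the answer is (B).

B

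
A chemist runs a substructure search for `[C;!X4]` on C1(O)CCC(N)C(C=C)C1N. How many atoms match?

2

The query [C;!X4] means: aliphatic carbon that does not have four total connections.
Check the 11 heavy atoms by environment: 6× C (X4) → no; 2× N (X3) → no; 1× O (X2) → no; 2× C (X3) → match.
That gives 2 matching atoms.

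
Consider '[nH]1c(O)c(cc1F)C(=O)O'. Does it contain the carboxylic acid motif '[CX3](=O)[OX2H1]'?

Yes

The pattern [CX3](=O)[OX2H1] describes an sp2 carbon double-bonded to O and single-bonded to an -OH oxygen — a carboxylic acid.
The molecule carries a carboxylic acid group (-C(=O)OH), whose atoms satisfy every constraint of the query, so the pattern matches.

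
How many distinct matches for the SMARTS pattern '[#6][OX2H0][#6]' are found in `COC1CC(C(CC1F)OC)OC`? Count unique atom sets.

3

[#6][OX2H0][#6] is the SMARTS for an ether: an aliphatic oxygen bridging two carbons with no H on the oxygen.
The molecule carries 3 separate instances of a methoxy ether (-OCH3) meeting every constraint; each maps to a distinct set of atoms, giving 3 matches.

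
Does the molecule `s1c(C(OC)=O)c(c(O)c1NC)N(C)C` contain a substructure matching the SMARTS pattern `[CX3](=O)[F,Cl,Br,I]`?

The pattern [CX3](=O)[F,Cl,Br,I] describes a carbonyl carbon bonded to a halogen — an acyl halide.
The closest candidate here is a methyl-ester group (-C(=O)OCH3), but the carbonyl is bonded to -O-C, not to a halogen. No other fragment satisfies the full query, so there is no match.

No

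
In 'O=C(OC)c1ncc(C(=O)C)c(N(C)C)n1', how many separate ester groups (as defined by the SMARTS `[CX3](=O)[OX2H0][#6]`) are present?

1

[CX3](=O)[OX2H0][#6] is the SMARTS for an ester: a carbonyl carbon bonded to an oxygen that is itself bonded to carbon (no H on that O).
Exactly one fragment in the molecule meets all constraints, giving 1 match.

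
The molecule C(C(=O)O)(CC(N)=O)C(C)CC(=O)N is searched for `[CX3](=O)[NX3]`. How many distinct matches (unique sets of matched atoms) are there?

2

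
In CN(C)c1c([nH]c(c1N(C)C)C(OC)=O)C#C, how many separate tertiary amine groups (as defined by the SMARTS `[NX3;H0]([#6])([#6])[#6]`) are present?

2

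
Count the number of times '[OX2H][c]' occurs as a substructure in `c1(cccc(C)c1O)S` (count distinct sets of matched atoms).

1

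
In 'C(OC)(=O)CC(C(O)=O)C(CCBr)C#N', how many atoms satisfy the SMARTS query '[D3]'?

4

The query [D3] means: atom with exactly three heavy-atom neighbours.
Check the 15 heavy atoms by environment: 4× C (D2) → no; 4× C (D3) → match; 1× Br (D1) → no; 3× O (D1) → no; 1× O (D2) → no; 1× C (D1) → no; 1× N (D1) → no.
That gives 4 matching atoms.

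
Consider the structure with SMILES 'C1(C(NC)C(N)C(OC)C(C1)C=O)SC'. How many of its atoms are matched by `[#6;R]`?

6

The query [#6;R] means: carbon that is part of a ring.
Check the 15 heavy atoms by environment: 6× C (in 6-ring) → match; 4× C (acyclic) → no; 2× O (acyclic) → no; 1× S (acyclic) → no; 2× N (acyclic) → no.
That gives 6 matching atoms.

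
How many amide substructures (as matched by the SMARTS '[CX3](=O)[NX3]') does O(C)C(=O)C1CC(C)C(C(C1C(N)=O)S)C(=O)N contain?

2

[CX3](=O)[NX3] is the SMARTS for an amide: a carbonyl carbon bonded to a trivalent nitrogen.
The molecule carries 2 separate instances of a primary amide (-C(=O)NH2) meeting every constraint; each maps to a distinct set of atoms, giving 2 matches.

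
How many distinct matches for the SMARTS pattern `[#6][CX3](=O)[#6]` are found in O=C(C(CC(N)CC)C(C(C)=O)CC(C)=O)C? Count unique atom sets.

3

[#6][CX3](=O)[#6] is the SMARTS for a ketone: a carbonyl carbon (no H) flanked by two carbons.
The molecule carries 3 separate instances of an acetyl/ketone group (-C(=O)CH3) meeting every constraint; each maps to a distinct set of atoms, giving 3 matches.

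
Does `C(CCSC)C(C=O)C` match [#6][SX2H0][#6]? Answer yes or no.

Yes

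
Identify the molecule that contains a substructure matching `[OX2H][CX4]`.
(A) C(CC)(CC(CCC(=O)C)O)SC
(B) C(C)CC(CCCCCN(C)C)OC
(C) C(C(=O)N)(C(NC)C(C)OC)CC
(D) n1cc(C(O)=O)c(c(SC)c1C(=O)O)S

A

[OX2H][CX4] describes a hydroxyl oxygen bound to an sp3 (X4) carbon (an aliphatic alcohol).
(A) contains a hydroxyl group (-OH), which satisfies every atom and bond constraint.
(B) has a methoxy ether (-OCH3) but the oxygen has H0 (ether), not H1.
(C) has a methoxy ether (-OCH3) but the oxygen has H0 (ether), not H1.
(D) has a carboxylic acid group (-C(=O)OH) but the -OH is on a CX3 carbonyl carbon, not a CX4 carbon.
So the answer is (A).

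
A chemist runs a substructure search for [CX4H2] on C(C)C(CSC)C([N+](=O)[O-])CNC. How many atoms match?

3

The query [CX4H2] means: sp3 carbon (X4) with exactly two hydrogens.
Check the 13 heavy atoms by environment: 3× C (H2, X4) → match; 2× C (H1, X4) → no; 1× S (H0, X2) → no; 3× C (H3, X4) → no; 1× N (H1, X3) → no; 1× N (charge +1, H0, X3) → no; 1× O (charge -1, H0, X1) → no; 1× O (H0, X1) → no.
That gives 3 matching atoms.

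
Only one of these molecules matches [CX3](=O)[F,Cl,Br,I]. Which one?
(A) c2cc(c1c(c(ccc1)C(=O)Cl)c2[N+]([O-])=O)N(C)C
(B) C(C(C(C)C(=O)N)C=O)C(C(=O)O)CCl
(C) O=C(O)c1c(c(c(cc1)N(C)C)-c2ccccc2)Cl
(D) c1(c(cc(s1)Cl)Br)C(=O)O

[CX3](=O)[F,Cl,Br,I] describes a carbonyl carbon bonded to a halogen (an acyl halide).
(A) contains an acyl chloride (-C(=O)Cl), which satisfies every atom and bond constraint.
(B) has a chloro substituent but the Cl is not on a carbonyl carbon.
(C) has a chloro substituent but the Cl is not on a carbonyl carbon.
(D) has a chloro substituent but the Cl is not on a carbonyl carbon.
So the answer is (A).

A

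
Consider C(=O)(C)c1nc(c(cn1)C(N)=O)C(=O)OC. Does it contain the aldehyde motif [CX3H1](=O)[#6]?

The pattern [CX3H1](=O)[#6] describes an sp2 carbon with one H, double-bonded to O and single-bonded to carbon — an aldehyde.
The closest candidate here is a methyl-ester group (-C(=O)OCH3), but the carbonyl carbon has H0, not H1. No other fragment satisfies the full query, so there is no match.

No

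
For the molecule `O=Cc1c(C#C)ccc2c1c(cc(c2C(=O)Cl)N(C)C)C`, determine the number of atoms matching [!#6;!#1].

Check the 21 heavy atoms by environment: 10× c (aromatic) → no; 7× C → no; 2× O → match; 1× Cl → match; 1× N → match.
Summing the matching environments: 2 + 1 + 1 = 4 matching atoms.

4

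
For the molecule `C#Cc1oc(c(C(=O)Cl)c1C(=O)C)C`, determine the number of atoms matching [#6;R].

The query [#6;R] means: carbon that is part of a ring.
Check the 14 heavy atoms by environment: 1× o (aromatic, in 5-ring) → no; 4× c (aromatic, in 5-ring) → match; 6× C (acyclic) → no; 2× O (acyclic) → no; 1× Cl (acyclic) → no.
That gives 4 matching atoms.

4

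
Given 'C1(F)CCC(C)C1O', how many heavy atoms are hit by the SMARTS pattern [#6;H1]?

The query [#6;H1] means: any carbon bearing exactly one hydrogen.
Check the 8 heavy atoms by environment: 3× C (H1) → match; 2× C (H2) → no; 1× O (H1) → no; 1× C (H3) → no; 1× F (H0) → no.
That gives 3 matching atoms.

3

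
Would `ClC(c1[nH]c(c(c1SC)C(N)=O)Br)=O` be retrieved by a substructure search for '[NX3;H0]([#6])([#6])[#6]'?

The pattern [NX3;H0]([#6])([#6])[#6] describes a trivalent nitrogen with no H, bonded to three carbons — a tertiary amine.
The closest candidate here is a primary amide (-C(=O)NH2), but the amide nitrogen has H2 and only one carbon neighbour. No other fragment satisfies the full query, so there is no match.

No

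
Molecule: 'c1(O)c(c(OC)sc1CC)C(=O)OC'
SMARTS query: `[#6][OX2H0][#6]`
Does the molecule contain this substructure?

The pattern [#6][OX2H0][#6] describes an aliphatic oxygen bridging two carbons with no H on the oxygen — an ether.
The molecule carries a methoxy ether (-OCH3), whose atoms satisfy every constraint of the query, so the pattern matches.

Yes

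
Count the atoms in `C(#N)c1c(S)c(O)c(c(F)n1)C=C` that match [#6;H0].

The query [#6;H0] means: any carbon with no attached hydrogen.
Check the 13 heavy atoms by environment: 1× n (aromatic, H0) → no; 5× c (aromatic, H0) → match; 1× C (H0) → match; 1× N (H0) → no; 1× O (H1) → no; 1× F (H0) → no; 1× S (H1) → no; 1× C (H1) → no; 1× C (H2) → no.
Summing the matching environments: 5 + 1 = 6 matching atoms.

6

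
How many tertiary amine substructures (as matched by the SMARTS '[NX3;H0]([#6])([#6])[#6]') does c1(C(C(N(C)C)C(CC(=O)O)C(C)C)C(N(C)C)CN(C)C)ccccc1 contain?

3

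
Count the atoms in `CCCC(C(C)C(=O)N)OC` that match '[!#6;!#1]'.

3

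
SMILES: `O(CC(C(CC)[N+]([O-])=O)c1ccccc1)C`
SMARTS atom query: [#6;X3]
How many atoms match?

6

The query [#6;X3] means: any carbon (aromatic or not) with three total connections.
Check the 16 heavy atoms by environment: 6× C (X4) → no; 1× N (charge +1, X3) → no; 1× O (charge -1, X1) → no; 1× O (X1) → no; 6× c (aromatic, X3) → match; 1× O (X2) → no.
That gives 6 matching atoms.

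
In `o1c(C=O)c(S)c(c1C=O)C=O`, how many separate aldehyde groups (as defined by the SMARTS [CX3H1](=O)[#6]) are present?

[CX3H1](=O)[#6] is the SMARTS for an aldehyde: an sp2 carbon with one H, double-bonded to O and single-bonded to carbon.
The molecule carries 3 separate instances of an aldehyde (-CHO) meeting every constraint; each maps to a distinct set of atoms, giving 3 matches.

3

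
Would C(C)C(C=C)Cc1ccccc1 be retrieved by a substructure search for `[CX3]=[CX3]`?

The pattern [CX3]=[CX3] describes a non-aromatic C=C double bond between two sp2 carbons — an alkene.
The molecule carries a vinyl group (-CH=CH2), whose atoms satisfy every constraint of the query, so the pattern matches.

Yes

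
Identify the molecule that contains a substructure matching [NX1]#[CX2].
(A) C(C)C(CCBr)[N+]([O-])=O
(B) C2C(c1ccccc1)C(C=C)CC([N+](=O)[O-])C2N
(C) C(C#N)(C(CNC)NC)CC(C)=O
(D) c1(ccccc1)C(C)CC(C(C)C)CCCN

C

[NX1]#[CX2] describes a nitrogen triple-bonded to a two-connected carbon (a nitrile).
(A) has a nitro group (-[N+](=O)[O-]) but there is no C#N triple bond.
(B) has a primary amino group (-NH2) but the nitrogen is NX3 (three connections), not NX1 triple-bonded.
(C) contains a nitrile (-C#N), which satisfies every atom and bond constraint.
(D) has a primary amino group (-NH2) but the nitrogen is NX3 (three connections), not NX1 triple-bonded.
So the answer is (C).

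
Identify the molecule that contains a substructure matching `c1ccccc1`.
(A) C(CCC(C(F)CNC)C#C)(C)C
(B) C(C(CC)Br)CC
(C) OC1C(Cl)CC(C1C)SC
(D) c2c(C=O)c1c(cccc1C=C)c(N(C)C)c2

D

c1ccccc1 describes six aromatic carbons in a ring (a benzene ring).
(A) has a methyl group (-CH3) but no six-membered all-carbon aromatic ring is present.
(B) has a methyl group (-CH3) but no six-membered all-carbon aromatic ring is present.
(C) has a methyl group (-CH3) but no six-membered all-carbon aromatic ring is present.
(D) contains the required atom environment, so the pattern matches.
So the answer is (D).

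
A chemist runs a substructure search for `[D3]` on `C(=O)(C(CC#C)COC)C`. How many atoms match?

2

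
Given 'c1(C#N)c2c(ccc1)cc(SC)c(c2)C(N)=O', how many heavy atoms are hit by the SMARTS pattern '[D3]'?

Check the 17 heavy atoms by environment: 5× c (aromatic, D3) → match; 5× c (aromatic, D2) → no; 1× C (D3) → match; 1× O (D1) → no; 2× N (D1) → no; 1× S (D2) → no; 1× C (D1) → no; 1× C (D2) → no.
Summing the matching environments: 5 + 1 = 6 matching atoms.

6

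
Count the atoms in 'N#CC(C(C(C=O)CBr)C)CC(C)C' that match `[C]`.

11

The query [C] means: uppercase C matches aliphatic (non-aromatic) carbon only.
Check the 14 heavy atoms by environment: 11× C → match; 1× Br → no; 1× N → no; 1× O → no.
That gives 11 matching atoms.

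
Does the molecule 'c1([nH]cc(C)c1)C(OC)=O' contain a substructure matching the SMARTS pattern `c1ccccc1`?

No

The pattern c1ccccc1 describes six aromatic carbons in a ring — a benzene ring.
The closest candidate here is a methyl group (-CH3), but no six-membered all-carbon aromatic ring is present. No other fragment satisfies the full query, so there is no match.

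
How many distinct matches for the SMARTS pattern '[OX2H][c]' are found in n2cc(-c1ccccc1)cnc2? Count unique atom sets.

0

[OX2H][c] is the SMARTS for a phenol: a hydroxyl oxygen attached to an aromatic carbon.
No fragment in the molecule satisfies every constraint, giving 0 matches.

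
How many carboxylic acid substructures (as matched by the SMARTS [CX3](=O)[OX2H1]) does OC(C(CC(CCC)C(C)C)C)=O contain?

1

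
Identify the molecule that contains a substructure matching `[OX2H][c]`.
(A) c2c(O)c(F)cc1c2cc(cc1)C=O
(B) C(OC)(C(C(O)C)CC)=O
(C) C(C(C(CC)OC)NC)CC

A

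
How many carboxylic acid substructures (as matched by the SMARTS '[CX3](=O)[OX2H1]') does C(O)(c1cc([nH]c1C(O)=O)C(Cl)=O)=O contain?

2

[CX3](=O)[OX2H1] is the SMARTS for a carboxylic acid: an sp2 carbon double-bonded to O and single-bonded to an -OH oxygen.
The molecule carries 2 separate instances of a carboxylic acid group (-C(=O)OH) meeting every constraint; each maps to a distinct set of atoms, giving 2 matches.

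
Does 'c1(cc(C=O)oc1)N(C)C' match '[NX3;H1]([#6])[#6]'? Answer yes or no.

No

The pattern [NX3;H1]([#6])[#6] describes a trivalent nitrogen with one H, bonded to two carbons — a secondary amine.
The closest candidate here is a dimethylamino group (-N(CH3)2), but the nitrogen has H0, not H1. No other fragment satisfies the full query, so there is no match.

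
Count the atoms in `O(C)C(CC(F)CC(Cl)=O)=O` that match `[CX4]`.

4

Check the 11 heavy atoms by environment: 4× C (X4) → match; 1× F (X1) → no; 2× C (X3) → no; 2× O (X1) → no; 1× Cl (X1) → no; 1× O (X2) → no.
That gives 4 matching atoms.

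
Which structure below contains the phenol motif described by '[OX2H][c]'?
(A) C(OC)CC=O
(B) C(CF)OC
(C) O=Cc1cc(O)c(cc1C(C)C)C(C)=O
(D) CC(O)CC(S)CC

C

[OX2H][c] describes a hydroxyl oxygen attached to an aromatic carbon (a phenol).
(A) has a methoxy ether (-OCH3) but the oxygen has H0, not H1.
(B) has a methoxy ether (-OCH3) but the oxygen has H0, not H1.
(C) contains a hydroxyl group (-OH), which satisfies every atom and bond constraint.
(D) has a hydroxyl group (-OH) but the -OH is on an aliphatic carbon, not an aromatic c.
So the answer is (C).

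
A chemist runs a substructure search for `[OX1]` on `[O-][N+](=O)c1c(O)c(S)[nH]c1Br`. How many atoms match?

2

The query [OX1] means: aliphatic oxygen with one total connection — typically a carbonyl =O or an oxide.
Check the 11 heavy atoms by environment: 1× n (aromatic, X3) → no; 4× c (aromatic, X3) → no; 1× Br (X1) → no; 1× O (X2) → no; 1× N (charge +1, X3) → no; 1× O (charge -1, X1) → match; 1× O (X1) → match; 1× S (X2) → no.
Summing the matching environments: 1 + 1 = 2 matching atoms.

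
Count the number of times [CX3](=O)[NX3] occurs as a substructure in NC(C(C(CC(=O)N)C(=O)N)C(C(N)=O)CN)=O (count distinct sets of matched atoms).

4

[CX3](=O)[NX3] is the SMARTS for an amide: a carbonyl carbon bonded to a trivalent nitrogen.
The molecule carries 4 separate instances of a primary amide (-C(=O)NH2) meeting every constraint; each maps to a distinct set of atoms, giving 4 matches.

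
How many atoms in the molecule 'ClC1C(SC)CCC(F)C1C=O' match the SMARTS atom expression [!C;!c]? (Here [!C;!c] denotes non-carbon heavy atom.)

4

Check the 12 heavy atoms by environment: 8× C → no; 1× F → match; 1× O → match; 1× Cl → match; 1× S → match.
Summing the matching environments: 1 + 1 + 1 + 1 = 4 matching atoms.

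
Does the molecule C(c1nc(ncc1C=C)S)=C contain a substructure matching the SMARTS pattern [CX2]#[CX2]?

The pattern [CX2]#[CX2] describes a carbon-carbon triple bond — an alkyne.
The closest candidate here is a vinyl group (-CH=CH2), but the C=C is a double bond; both carbons are CX3, not CX2. No other fragment satisfies the full query, so there is no match.

No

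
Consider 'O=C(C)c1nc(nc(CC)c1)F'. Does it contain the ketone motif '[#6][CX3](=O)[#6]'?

Yes

The pattern [#6][CX3](=O)[#6] describes a carbonyl carbon (no H) flanked by two carbons — a ketone.
The molecule carries an acetyl/ketone group (-C(=O)CH3), whose atoms satisfy every constraint of the query, so the pattern matches.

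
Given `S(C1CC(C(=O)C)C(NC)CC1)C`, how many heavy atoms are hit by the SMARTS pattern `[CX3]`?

1

The query [CX3] means: C with X3: aliphatic carbon with exactly 3 total connections.
Check the 13 heavy atoms by environment: 9× C (X4) → no; 1× N (X3) → no; 1× S (X2) → no; 1× C (X3) → match; 1× O (X1) → no.
That gives 1 matching atom.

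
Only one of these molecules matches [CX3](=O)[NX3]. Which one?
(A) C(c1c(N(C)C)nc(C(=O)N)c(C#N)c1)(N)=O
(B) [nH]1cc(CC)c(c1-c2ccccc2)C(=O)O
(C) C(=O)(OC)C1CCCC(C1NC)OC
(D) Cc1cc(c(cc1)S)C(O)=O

A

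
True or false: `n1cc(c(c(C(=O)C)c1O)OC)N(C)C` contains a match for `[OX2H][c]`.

True

The pattern [OX2H][c] describes a hydroxyl oxygen attached to an aromatic carbon — a phenol.
The molecule carries a hydroxyl group (-OH), whose atoms satisfy every constraint of the query, so the pattern matches.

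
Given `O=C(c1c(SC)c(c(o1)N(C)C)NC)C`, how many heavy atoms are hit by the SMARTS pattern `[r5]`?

5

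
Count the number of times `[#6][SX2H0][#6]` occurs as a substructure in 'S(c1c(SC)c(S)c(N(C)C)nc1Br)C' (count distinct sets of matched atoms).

2

[#6][SX2H0][#6] is the SMARTS for a thioether: an aliphatic sulfur bridging two carbons with no H on the sulfur.
The molecule carries 2 separate instances of a methylthio ether (-SCH3) meeting every constraint; each maps to a distinct set of atoms, giving 2 matches.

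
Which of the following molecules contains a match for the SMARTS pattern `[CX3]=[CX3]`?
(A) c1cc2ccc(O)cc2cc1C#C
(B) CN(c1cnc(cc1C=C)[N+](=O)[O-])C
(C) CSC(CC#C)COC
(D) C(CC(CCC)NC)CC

[CX3]=[CX3] describes a non-aromatic C=C double bond between two sp2 carbons (an alkene).
(A) has an ethynyl group (-C#CH) but the C-C bond is a triple bond, not a double bond.
(B) contains a vinyl group (-CH=CH2), which satisfies every atom and bond constraint.
(C) has an ethynyl group (-C#CH) but the C-C bond is a triple bond, not a double bond.
(D) has an ethyl group (-CH2CH3) but its C-C bond is a single bond between CX4 carbons, not CX3=CX3.
So the answer is (B).

B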